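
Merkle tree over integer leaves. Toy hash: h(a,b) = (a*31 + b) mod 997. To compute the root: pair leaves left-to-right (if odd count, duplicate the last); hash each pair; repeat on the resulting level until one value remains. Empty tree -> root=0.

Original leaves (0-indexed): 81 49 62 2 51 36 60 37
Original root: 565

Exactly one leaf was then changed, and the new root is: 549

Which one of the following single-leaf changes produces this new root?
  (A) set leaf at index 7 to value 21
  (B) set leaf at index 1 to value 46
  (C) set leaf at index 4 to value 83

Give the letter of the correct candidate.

Answer: A

Derivation:
Original leaves: [81, 49, 62, 2, 51, 36, 60, 37]
Target new root: 549
Try each candidate change and compute the resulting root:
Candidate A: set leaf[7] = 21 -> leaves = [81, 49, 62, 2, 51, 36, 60, 21]
  L0: [81, 49, 62, 2, 51, 36, 60, 21]
  L1: h(81,49)=(81*31+49)%997=566 h(62,2)=(62*31+2)%997=927 h(51,36)=(51*31+36)%997=620 h(60,21)=(60*31+21)%997=884 -> [566, 927, 620, 884]
  L2: h(566,927)=(566*31+927)%997=527 h(620,884)=(620*31+884)%997=164 -> [527, 164]
  L3: h(527,164)=(527*31+164)%997=549 -> [549]
  root = 549 == target 549  ** MATCH **
Candidate B: set leaf[1] = 46 -> leaves = [81, 46, 62, 2, 51, 36, 60, 37]
  L0: [81, 46, 62, 2, 51, 36, 60, 37]
  L1: h(81,46)=(81*31+46)%997=563 h(62,2)=(62*31+2)%997=927 h(51,36)=(51*31+36)%997=620 h(60,37)=(60*31+37)%997=900 -> [563, 927, 620, 900]
  L2: h(563,927)=(563*31+927)%997=434 h(620,900)=(620*31+900)%997=180 -> [434, 180]
  L3: h(434,180)=(434*31+180)%997=673 -> [673]
  root = 673 != target 549
Candidate C: set leaf[4] = 83 -> leaves = [81, 49, 62, 2, 83, 36, 60, 37]
  L0: [81, 49, 62, 2, 83, 36, 60, 37]
  L1: h(81,49)=(81*31+49)%997=566 h(62,2)=(62*31+2)%997=927 h(83,36)=(83*31+36)%997=615 h(60,37)=(60*31+37)%997=900 -> [566, 927, 615, 900]
  L2: h(566,927)=(566*31+927)%997=527 h(615,900)=(615*31+900)%997=25 -> [527, 25]
  L3: h(527,25)=(527*31+25)%997=410 -> [410]
  root = 410 != target 549
Candidate A produces the target root.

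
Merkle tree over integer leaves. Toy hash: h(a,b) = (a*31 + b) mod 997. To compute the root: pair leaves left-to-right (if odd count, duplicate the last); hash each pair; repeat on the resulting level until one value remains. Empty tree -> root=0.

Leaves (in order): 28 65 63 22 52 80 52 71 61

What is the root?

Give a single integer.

Answer: 421

Derivation:
L0: [28, 65, 63, 22, 52, 80, 52, 71, 61]
L1: h(28,65)=(28*31+65)%997=933 h(63,22)=(63*31+22)%997=978 h(52,80)=(52*31+80)%997=695 h(52,71)=(52*31+71)%997=686 h(61,61)=(61*31+61)%997=955 -> [933, 978, 695, 686, 955]
L2: h(933,978)=(933*31+978)%997=988 h(695,686)=(695*31+686)%997=297 h(955,955)=(955*31+955)%997=650 -> [988, 297, 650]
L3: h(988,297)=(988*31+297)%997=18 h(650,650)=(650*31+650)%997=860 -> [18, 860]
L4: h(18,860)=(18*31+860)%997=421 -> [421]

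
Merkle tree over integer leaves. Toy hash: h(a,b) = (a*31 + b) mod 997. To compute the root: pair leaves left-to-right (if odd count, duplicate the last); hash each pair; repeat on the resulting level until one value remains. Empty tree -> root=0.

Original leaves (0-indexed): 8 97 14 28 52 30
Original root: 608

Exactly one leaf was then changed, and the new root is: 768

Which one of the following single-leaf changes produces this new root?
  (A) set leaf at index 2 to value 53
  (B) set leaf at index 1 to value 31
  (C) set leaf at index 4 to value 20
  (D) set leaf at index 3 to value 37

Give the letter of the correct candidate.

Original leaves: [8, 97, 14, 28, 52, 30]
Target new root: 768
Try each candidate change and compute the resulting root:
Candidate A: set leaf[2] = 53 -> leaves = [8, 97, 53, 28, 52, 30]
  L0: [8, 97, 53, 28, 52, 30]
  L1: h(8,97)=(8*31+97)%997=345 h(53,28)=(53*31+28)%997=674 h(52,30)=(52*31+30)%997=645 -> [345, 674, 645]
  L2: h(345,674)=(345*31+674)%997=402 h(645,645)=(645*31+645)%997=700 -> [402, 700]
  L3: h(402,700)=(402*31+700)%997=201 -> [201]
  root = 201 != target 768
Candidate B: set leaf[1] = 31 -> leaves = [8, 31, 14, 28, 52, 30]
  L0: [8, 31, 14, 28, 52, 30]
  L1: h(8,31)=(8*31+31)%997=279 h(14,28)=(14*31+28)%997=462 h(52,30)=(52*31+30)%997=645 -> [279, 462, 645]
  L2: h(279,462)=(279*31+462)%997=138 h(645,645)=(645*31+645)%997=700 -> [138, 700]
  L3: h(138,700)=(138*31+700)%997=990 -> [990]
  root = 990 != target 768
Candidate C: set leaf[4] = 20 -> leaves = [8, 97, 14, 28, 20, 30]
  L0: [8, 97, 14, 28, 20, 30]
  L1: h(8,97)=(8*31+97)%997=345 h(14,28)=(14*31+28)%997=462 h(20,30)=(20*31+30)%997=650 -> [345, 462, 650]
  L2: h(345,462)=(345*31+462)%997=190 h(650,650)=(650*31+650)%997=860 -> [190, 860]
  L3: h(190,860)=(190*31+860)%997=768 -> [768]
  root = 768 == target 768  ** MATCH **
Candidate D: set leaf[3] = 37 -> leaves = [8, 97, 14, 37, 52, 30]
  L0: [8, 97, 14, 37, 52, 30]
  L1: h(8,97)=(8*31+97)%997=345 h(14,37)=(14*31+37)%997=471 h(52,30)=(52*31+30)%997=645 -> [345, 471, 645]
  L2: h(345,471)=(345*31+471)%997=199 h(645,645)=(645*31+645)%997=700 -> [199, 700]
  L3: h(199,700)=(199*31+700)%997=887 -> [887]
  root = 887 != target 768
Candidate C produces the target root.

Answer: C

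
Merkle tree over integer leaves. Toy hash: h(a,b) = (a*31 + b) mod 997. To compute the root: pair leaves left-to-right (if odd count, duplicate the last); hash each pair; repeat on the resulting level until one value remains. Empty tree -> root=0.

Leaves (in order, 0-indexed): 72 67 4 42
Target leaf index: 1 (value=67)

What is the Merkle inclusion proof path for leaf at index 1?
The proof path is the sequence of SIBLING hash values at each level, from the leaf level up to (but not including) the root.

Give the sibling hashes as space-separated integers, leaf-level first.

Answer: 72 166

Derivation:
L0 (leaves): [72, 67, 4, 42], target index=1
L1: h(72,67)=(72*31+67)%997=305 [pair 0] h(4,42)=(4*31+42)%997=166 [pair 1] -> [305, 166]
  Sibling for proof at L0: 72
L2: h(305,166)=(305*31+166)%997=648 [pair 0] -> [648]
  Sibling for proof at L1: 166
Root: 648
Proof path (sibling hashes from leaf to root): [72, 166]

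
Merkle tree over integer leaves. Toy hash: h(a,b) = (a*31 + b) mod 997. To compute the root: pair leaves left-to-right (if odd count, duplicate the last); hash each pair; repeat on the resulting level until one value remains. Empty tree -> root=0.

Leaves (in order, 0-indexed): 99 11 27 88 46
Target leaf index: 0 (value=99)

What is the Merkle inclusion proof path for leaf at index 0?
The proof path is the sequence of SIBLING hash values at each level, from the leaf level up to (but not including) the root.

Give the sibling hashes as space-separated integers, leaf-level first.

Answer: 11 925 245

Derivation:
L0 (leaves): [99, 11, 27, 88, 46], target index=0
L1: h(99,11)=(99*31+11)%997=89 [pair 0] h(27,88)=(27*31+88)%997=925 [pair 1] h(46,46)=(46*31+46)%997=475 [pair 2] -> [89, 925, 475]
  Sibling for proof at L0: 11
L2: h(89,925)=(89*31+925)%997=693 [pair 0] h(475,475)=(475*31+475)%997=245 [pair 1] -> [693, 245]
  Sibling for proof at L1: 925
L3: h(693,245)=(693*31+245)%997=791 [pair 0] -> [791]
  Sibling for proof at L2: 245
Root: 791
Proof path (sibling hashes from leaf to root): [11, 925, 245]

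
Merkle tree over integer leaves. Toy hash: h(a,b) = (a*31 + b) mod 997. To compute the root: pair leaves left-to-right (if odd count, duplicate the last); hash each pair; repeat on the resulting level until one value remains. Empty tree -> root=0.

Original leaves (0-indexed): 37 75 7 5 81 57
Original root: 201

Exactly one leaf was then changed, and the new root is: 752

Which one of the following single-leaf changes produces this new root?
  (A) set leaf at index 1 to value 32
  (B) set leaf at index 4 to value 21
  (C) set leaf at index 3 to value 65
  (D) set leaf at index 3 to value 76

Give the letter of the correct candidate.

Original leaves: [37, 75, 7, 5, 81, 57]
Target new root: 752
Try each candidate change and compute the resulting root:
Candidate A: set leaf[1] = 32 -> leaves = [37, 32, 7, 5, 81, 57]
  L0: [37, 32, 7, 5, 81, 57]
  L1: h(37,32)=(37*31+32)%997=182 h(7,5)=(7*31+5)%997=222 h(81,57)=(81*31+57)%997=574 -> [182, 222, 574]
  L2: h(182,222)=(182*31+222)%997=879 h(574,574)=(574*31+574)%997=422 -> [879, 422]
  L3: h(879,422)=(879*31+422)%997=752 -> [752]
  root = 752 == target 752  ** MATCH **
Candidate B: set leaf[4] = 21 -> leaves = [37, 75, 7, 5, 21, 57]
  L0: [37, 75, 7, 5, 21, 57]
  L1: h(37,75)=(37*31+75)%997=225 h(7,5)=(7*31+5)%997=222 h(21,57)=(21*31+57)%997=708 -> [225, 222, 708]
  L2: h(225,222)=(225*31+222)%997=218 h(708,708)=(708*31+708)%997=722 -> [218, 722]
  L3: h(218,722)=(218*31+722)%997=501 -> [501]
  root = 501 != target 752
Candidate C: set leaf[3] = 65 -> leaves = [37, 75, 7, 65, 81, 57]
  L0: [37, 75, 7, 65, 81, 57]
  L1: h(37,75)=(37*31+75)%997=225 h(7,65)=(7*31+65)%997=282 h(81,57)=(81*31+57)%997=574 -> [225, 282, 574]
  L2: h(225,282)=(225*31+282)%997=278 h(574,574)=(574*31+574)%997=422 -> [278, 422]
  L3: h(278,422)=(278*31+422)%997=67 -> [67]
  root = 67 != target 752
Candidate D: set leaf[3] = 76 -> leaves = [37, 75, 7, 76, 81, 57]
  L0: [37, 75, 7, 76, 81, 57]
  L1: h(37,75)=(37*31+75)%997=225 h(7,76)=(7*31+76)%997=293 h(81,57)=(81*31+57)%997=574 -> [225, 293, 574]
  L2: h(225,293)=(225*31+293)%997=289 h(574,574)=(574*31+574)%997=422 -> [289, 422]
  L3: h(289,422)=(289*31+422)%997=408 -> [408]
  root = 408 != target 752
Candidate A produces the target root.

Answer: A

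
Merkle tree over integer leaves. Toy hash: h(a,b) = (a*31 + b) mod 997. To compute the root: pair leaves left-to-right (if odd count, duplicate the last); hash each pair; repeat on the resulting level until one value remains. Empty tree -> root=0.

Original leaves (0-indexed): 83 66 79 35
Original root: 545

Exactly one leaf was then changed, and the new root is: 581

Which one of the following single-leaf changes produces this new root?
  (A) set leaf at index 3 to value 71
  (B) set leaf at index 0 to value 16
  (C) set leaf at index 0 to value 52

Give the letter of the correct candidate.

Answer: A

Derivation:
Original leaves: [83, 66, 79, 35]
Target new root: 581
Try each candidate change and compute the resulting root:
Candidate A: set leaf[3] = 71 -> leaves = [83, 66, 79, 71]
  L0: [83, 66, 79, 71]
  L1: h(83,66)=(83*31+66)%997=645 h(79,71)=(79*31+71)%997=526 -> [645, 526]
  L2: h(645,526)=(645*31+526)%997=581 -> [581]
  root = 581 == target 581  ** MATCH **
Candidate B: set leaf[0] = 16 -> leaves = [16, 66, 79, 35]
  L0: [16, 66, 79, 35]
  L1: h(16,66)=(16*31+66)%997=562 h(79,35)=(79*31+35)%997=490 -> [562, 490]
  L2: h(562,490)=(562*31+490)%997=963 -> [963]
  root = 963 != target 581
Candidate C: set leaf[0] = 52 -> leaves = [52, 66, 79, 35]
  L0: [52, 66, 79, 35]
  L1: h(52,66)=(52*31+66)%997=681 h(79,35)=(79*31+35)%997=490 -> [681, 490]
  L2: h(681,490)=(681*31+490)%997=664 -> [664]
  root = 664 != target 581
Candidate A produces the target root.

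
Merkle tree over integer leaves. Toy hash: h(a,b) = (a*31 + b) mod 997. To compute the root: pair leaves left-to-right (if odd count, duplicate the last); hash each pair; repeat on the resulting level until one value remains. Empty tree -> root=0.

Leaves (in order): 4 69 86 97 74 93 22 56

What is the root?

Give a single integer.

Answer: 899

Derivation:
L0: [4, 69, 86, 97, 74, 93, 22, 56]
L1: h(4,69)=(4*31+69)%997=193 h(86,97)=(86*31+97)%997=769 h(74,93)=(74*31+93)%997=393 h(22,56)=(22*31+56)%997=738 -> [193, 769, 393, 738]
L2: h(193,769)=(193*31+769)%997=770 h(393,738)=(393*31+738)%997=957 -> [770, 957]
L3: h(770,957)=(770*31+957)%997=899 -> [899]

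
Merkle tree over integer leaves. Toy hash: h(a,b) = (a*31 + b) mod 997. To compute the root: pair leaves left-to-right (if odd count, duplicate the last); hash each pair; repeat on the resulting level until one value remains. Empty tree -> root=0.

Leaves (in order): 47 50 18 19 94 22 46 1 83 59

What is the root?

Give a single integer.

Answer: 924

Derivation:
L0: [47, 50, 18, 19, 94, 22, 46, 1, 83, 59]
L1: h(47,50)=(47*31+50)%997=510 h(18,19)=(18*31+19)%997=577 h(94,22)=(94*31+22)%997=942 h(46,1)=(46*31+1)%997=430 h(83,59)=(83*31+59)%997=638 -> [510, 577, 942, 430, 638]
L2: h(510,577)=(510*31+577)%997=435 h(942,430)=(942*31+430)%997=719 h(638,638)=(638*31+638)%997=476 -> [435, 719, 476]
L3: h(435,719)=(435*31+719)%997=246 h(476,476)=(476*31+476)%997=277 -> [246, 277]
L4: h(246,277)=(246*31+277)%997=924 -> [924]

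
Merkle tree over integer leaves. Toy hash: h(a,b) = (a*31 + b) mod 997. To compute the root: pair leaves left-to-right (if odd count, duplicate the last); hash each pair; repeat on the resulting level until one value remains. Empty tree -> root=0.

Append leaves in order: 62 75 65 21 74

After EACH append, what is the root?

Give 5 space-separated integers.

After append 62 (leaves=[62]):
  L0: [62]
  root=62
After append 75 (leaves=[62, 75]):
  L0: [62, 75]
  L1: h(62,75)=(62*31+75)%997=3 -> [3]
  root=3
After append 65 (leaves=[62, 75, 65]):
  L0: [62, 75, 65]
  L1: h(62,75)=(62*31+75)%997=3 h(65,65)=(65*31+65)%997=86 -> [3, 86]
  L2: h(3,86)=(3*31+86)%997=179 -> [179]
  root=179
After append 21 (leaves=[62, 75, 65, 21]):
  L0: [62, 75, 65, 21]
  L1: h(62,75)=(62*31+75)%997=3 h(65,21)=(65*31+21)%997=42 -> [3, 42]
  L2: h(3,42)=(3*31+42)%997=135 -> [135]
  root=135
After append 74 (leaves=[62, 75, 65, 21, 74]):
  L0: [62, 75, 65, 21, 74]
  L1: h(62,75)=(62*31+75)%997=3 h(65,21)=(65*31+21)%997=42 h(74,74)=(74*31+74)%997=374 -> [3, 42, 374]
  L2: h(3,42)=(3*31+42)%997=135 h(374,374)=(374*31+374)%997=4 -> [135, 4]
  L3: h(135,4)=(135*31+4)%997=201 -> [201]
  root=201

Answer: 62 3 179 135 201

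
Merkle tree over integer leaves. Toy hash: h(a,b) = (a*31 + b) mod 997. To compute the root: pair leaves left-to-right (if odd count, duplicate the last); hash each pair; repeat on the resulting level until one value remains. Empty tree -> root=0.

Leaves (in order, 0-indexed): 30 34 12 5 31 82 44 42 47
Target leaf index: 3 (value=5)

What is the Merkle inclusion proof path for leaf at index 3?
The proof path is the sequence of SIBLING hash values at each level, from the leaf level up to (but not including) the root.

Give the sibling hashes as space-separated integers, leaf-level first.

Answer: 12 964 838 728

Derivation:
L0 (leaves): [30, 34, 12, 5, 31, 82, 44, 42, 47], target index=3
L1: h(30,34)=(30*31+34)%997=964 [pair 0] h(12,5)=(12*31+5)%997=377 [pair 1] h(31,82)=(31*31+82)%997=46 [pair 2] h(44,42)=(44*31+42)%997=409 [pair 3] h(47,47)=(47*31+47)%997=507 [pair 4] -> [964, 377, 46, 409, 507]
  Sibling for proof at L0: 12
L2: h(964,377)=(964*31+377)%997=351 [pair 0] h(46,409)=(46*31+409)%997=838 [pair 1] h(507,507)=(507*31+507)%997=272 [pair 2] -> [351, 838, 272]
  Sibling for proof at L1: 964
L3: h(351,838)=(351*31+838)%997=752 [pair 0] h(272,272)=(272*31+272)%997=728 [pair 1] -> [752, 728]
  Sibling for proof at L2: 838
L4: h(752,728)=(752*31+728)%997=112 [pair 0] -> [112]
  Sibling for proof at L3: 728
Root: 112
Proof path (sibling hashes from leaf to root): [12, 964, 838, 728]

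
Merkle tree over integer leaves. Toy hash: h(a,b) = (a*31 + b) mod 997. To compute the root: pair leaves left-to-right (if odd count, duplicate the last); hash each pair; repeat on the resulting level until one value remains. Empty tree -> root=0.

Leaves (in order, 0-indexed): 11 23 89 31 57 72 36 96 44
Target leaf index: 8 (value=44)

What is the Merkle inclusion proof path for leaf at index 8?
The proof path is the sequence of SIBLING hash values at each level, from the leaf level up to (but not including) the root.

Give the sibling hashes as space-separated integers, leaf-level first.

L0 (leaves): [11, 23, 89, 31, 57, 72, 36, 96, 44], target index=8
L1: h(11,23)=(11*31+23)%997=364 [pair 0] h(89,31)=(89*31+31)%997=796 [pair 1] h(57,72)=(57*31+72)%997=842 [pair 2] h(36,96)=(36*31+96)%997=215 [pair 3] h(44,44)=(44*31+44)%997=411 [pair 4] -> [364, 796, 842, 215, 411]
  Sibling for proof at L0: 44
L2: h(364,796)=(364*31+796)%997=116 [pair 0] h(842,215)=(842*31+215)%997=395 [pair 1] h(411,411)=(411*31+411)%997=191 [pair 2] -> [116, 395, 191]
  Sibling for proof at L1: 411
L3: h(116,395)=(116*31+395)%997=3 [pair 0] h(191,191)=(191*31+191)%997=130 [pair 1] -> [3, 130]
  Sibling for proof at L2: 191
L4: h(3,130)=(3*31+130)%997=223 [pair 0] -> [223]
  Sibling for proof at L3: 3
Root: 223
Proof path (sibling hashes from leaf to root): [44, 411, 191, 3]

Answer: 44 411 191 3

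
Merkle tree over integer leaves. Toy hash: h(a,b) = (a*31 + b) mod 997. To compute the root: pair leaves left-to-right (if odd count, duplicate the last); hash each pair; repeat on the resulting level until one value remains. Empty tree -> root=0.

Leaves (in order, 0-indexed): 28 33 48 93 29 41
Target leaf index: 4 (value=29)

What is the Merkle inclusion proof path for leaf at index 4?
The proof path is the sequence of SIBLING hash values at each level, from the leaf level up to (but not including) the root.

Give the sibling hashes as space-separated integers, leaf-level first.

Answer: 41 940 599

Derivation:
L0 (leaves): [28, 33, 48, 93, 29, 41], target index=4
L1: h(28,33)=(28*31+33)%997=901 [pair 0] h(48,93)=(48*31+93)%997=584 [pair 1] h(29,41)=(29*31+41)%997=940 [pair 2] -> [901, 584, 940]
  Sibling for proof at L0: 41
L2: h(901,584)=(901*31+584)%997=599 [pair 0] h(940,940)=(940*31+940)%997=170 [pair 1] -> [599, 170]
  Sibling for proof at L1: 940
L3: h(599,170)=(599*31+170)%997=793 [pair 0] -> [793]
  Sibling for proof at L2: 599
Root: 793
Proof path (sibling hashes from leaf to root): [41, 940, 599]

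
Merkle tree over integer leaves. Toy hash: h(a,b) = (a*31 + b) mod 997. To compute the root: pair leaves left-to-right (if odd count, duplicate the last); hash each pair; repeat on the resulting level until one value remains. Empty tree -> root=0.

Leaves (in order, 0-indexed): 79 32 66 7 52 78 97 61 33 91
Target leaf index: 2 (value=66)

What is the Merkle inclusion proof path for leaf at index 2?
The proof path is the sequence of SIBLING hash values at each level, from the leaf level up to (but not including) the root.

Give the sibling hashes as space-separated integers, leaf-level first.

Answer: 7 487 623 168

Derivation:
L0 (leaves): [79, 32, 66, 7, 52, 78, 97, 61, 33, 91], target index=2
L1: h(79,32)=(79*31+32)%997=487 [pair 0] h(66,7)=(66*31+7)%997=59 [pair 1] h(52,78)=(52*31+78)%997=693 [pair 2] h(97,61)=(97*31+61)%997=77 [pair 3] h(33,91)=(33*31+91)%997=117 [pair 4] -> [487, 59, 693, 77, 117]
  Sibling for proof at L0: 7
L2: h(487,59)=(487*31+59)%997=201 [pair 0] h(693,77)=(693*31+77)%997=623 [pair 1] h(117,117)=(117*31+117)%997=753 [pair 2] -> [201, 623, 753]
  Sibling for proof at L1: 487
L3: h(201,623)=(201*31+623)%997=872 [pair 0] h(753,753)=(753*31+753)%997=168 [pair 1] -> [872, 168]
  Sibling for proof at L2: 623
L4: h(872,168)=(872*31+168)%997=281 [pair 0] -> [281]
  Sibling for proof at L3: 168
Root: 281
Proof path (sibling hashes from leaf to root): [7, 487, 623, 168]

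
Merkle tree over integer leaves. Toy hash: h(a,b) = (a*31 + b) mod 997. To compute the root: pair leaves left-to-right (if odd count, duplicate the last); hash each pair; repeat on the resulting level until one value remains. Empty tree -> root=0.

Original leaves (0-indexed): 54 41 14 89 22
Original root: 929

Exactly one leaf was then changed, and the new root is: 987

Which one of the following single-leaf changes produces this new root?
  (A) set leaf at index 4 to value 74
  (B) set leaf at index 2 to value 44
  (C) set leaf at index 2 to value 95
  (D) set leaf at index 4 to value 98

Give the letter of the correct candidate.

Original leaves: [54, 41, 14, 89, 22]
Target new root: 987
Try each candidate change and compute the resulting root:
Candidate A: set leaf[4] = 74 -> leaves = [54, 41, 14, 89, 74]
  L0: [54, 41, 14, 89, 74]
  L1: h(54,41)=(54*31+41)%997=718 h(14,89)=(14*31+89)%997=523 h(74,74)=(74*31+74)%997=374 -> [718, 523, 374]
  L2: h(718,523)=(718*31+523)%997=847 h(374,374)=(374*31+374)%997=4 -> [847, 4]
  L3: h(847,4)=(847*31+4)%997=339 -> [339]
  root = 339 != target 987
Candidate B: set leaf[2] = 44 -> leaves = [54, 41, 44, 89, 22]
  L0: [54, 41, 44, 89, 22]
  L1: h(54,41)=(54*31+41)%997=718 h(44,89)=(44*31+89)%997=456 h(22,22)=(22*31+22)%997=704 -> [718, 456, 704]
  L2: h(718,456)=(718*31+456)%997=780 h(704,704)=(704*31+704)%997=594 -> [780, 594]
  L3: h(780,594)=(780*31+594)%997=846 -> [846]
  root = 846 != target 987
Candidate C: set leaf[2] = 95 -> leaves = [54, 41, 95, 89, 22]
  L0: [54, 41, 95, 89, 22]
  L1: h(54,41)=(54*31+41)%997=718 h(95,89)=(95*31+89)%997=43 h(22,22)=(22*31+22)%997=704 -> [718, 43, 704]
  L2: h(718,43)=(718*31+43)%997=367 h(704,704)=(704*31+704)%997=594 -> [367, 594]
  L3: h(367,594)=(367*31+594)%997=7 -> [7]
  root = 7 != target 987
Candidate D: set leaf[4] = 98 -> leaves = [54, 41, 14, 89, 98]
  L0: [54, 41, 14, 89, 98]
  L1: h(54,41)=(54*31+41)%997=718 h(14,89)=(14*31+89)%997=523 h(98,98)=(98*31+98)%997=145 -> [718, 523, 145]
  L2: h(718,523)=(718*31+523)%997=847 h(145,145)=(145*31+145)%997=652 -> [847, 652]
  L3: h(847,652)=(847*31+652)%997=987 -> [987]
  root = 987 == target 987  ** MATCH **
Candidate D produces the target root.

Answer: D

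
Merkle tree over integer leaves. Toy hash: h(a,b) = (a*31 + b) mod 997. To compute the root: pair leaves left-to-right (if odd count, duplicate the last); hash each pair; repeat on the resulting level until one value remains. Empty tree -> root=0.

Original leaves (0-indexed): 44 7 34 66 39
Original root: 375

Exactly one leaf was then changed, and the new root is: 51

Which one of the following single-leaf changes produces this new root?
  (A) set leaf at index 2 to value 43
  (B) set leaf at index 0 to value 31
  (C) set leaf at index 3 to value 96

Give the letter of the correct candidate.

Answer: A

Derivation:
Original leaves: [44, 7, 34, 66, 39]
Target new root: 51
Try each candidate change and compute the resulting root:
Candidate A: set leaf[2] = 43 -> leaves = [44, 7, 43, 66, 39]
  L0: [44, 7, 43, 66, 39]
  L1: h(44,7)=(44*31+7)%997=374 h(43,66)=(43*31+66)%997=402 h(39,39)=(39*31+39)%997=251 -> [374, 402, 251]
  L2: h(374,402)=(374*31+402)%997=32 h(251,251)=(251*31+251)%997=56 -> [32, 56]
  L3: h(32,56)=(32*31+56)%997=51 -> [51]
  root = 51 == target 51  ** MATCH **
Candidate B: set leaf[0] = 31 -> leaves = [31, 7, 34, 66, 39]
  L0: [31, 7, 34, 66, 39]
  L1: h(31,7)=(31*31+7)%997=968 h(34,66)=(34*31+66)%997=123 h(39,39)=(39*31+39)%997=251 -> [968, 123, 251]
  L2: h(968,123)=(968*31+123)%997=221 h(251,251)=(251*31+251)%997=56 -> [221, 56]
  L3: h(221,56)=(221*31+56)%997=925 -> [925]
  root = 925 != target 51
Candidate C: set leaf[3] = 96 -> leaves = [44, 7, 34, 96, 39]
  L0: [44, 7, 34, 96, 39]
  L1: h(44,7)=(44*31+7)%997=374 h(34,96)=(34*31+96)%997=153 h(39,39)=(39*31+39)%997=251 -> [374, 153, 251]
  L2: h(374,153)=(374*31+153)%997=780 h(251,251)=(251*31+251)%997=56 -> [780, 56]
  L3: h(780,56)=(780*31+56)%997=308 -> [308]
  root = 308 != target 51
Candidate A produces the target root.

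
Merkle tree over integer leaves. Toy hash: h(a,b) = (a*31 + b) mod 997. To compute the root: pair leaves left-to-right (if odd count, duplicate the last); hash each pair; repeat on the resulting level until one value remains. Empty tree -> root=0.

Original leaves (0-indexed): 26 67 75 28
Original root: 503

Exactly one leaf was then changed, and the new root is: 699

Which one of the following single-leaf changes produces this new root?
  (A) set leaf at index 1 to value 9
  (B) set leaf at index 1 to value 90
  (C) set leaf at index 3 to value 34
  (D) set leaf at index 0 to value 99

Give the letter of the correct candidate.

Answer: A

Derivation:
Original leaves: [26, 67, 75, 28]
Target new root: 699
Try each candidate change and compute the resulting root:
Candidate A: set leaf[1] = 9 -> leaves = [26, 9, 75, 28]
  L0: [26, 9, 75, 28]
  L1: h(26,9)=(26*31+9)%997=815 h(75,28)=(75*31+28)%997=359 -> [815, 359]
  L2: h(815,359)=(815*31+359)%997=699 -> [699]
  root = 699 == target 699  ** MATCH **
Candidate B: set leaf[1] = 90 -> leaves = [26, 90, 75, 28]
  L0: [26, 90, 75, 28]
  L1: h(26,90)=(26*31+90)%997=896 h(75,28)=(75*31+28)%997=359 -> [896, 359]
  L2: h(896,359)=(896*31+359)%997=219 -> [219]
  root = 219 != target 699
Candidate C: set leaf[3] = 34 -> leaves = [26, 67, 75, 34]
  L0: [26, 67, 75, 34]
  L1: h(26,67)=(26*31+67)%997=873 h(75,34)=(75*31+34)%997=365 -> [873, 365]
  L2: h(873,365)=(873*31+365)%997=509 -> [509]
  root = 509 != target 699
Candidate D: set leaf[0] = 99 -> leaves = [99, 67, 75, 28]
  L0: [99, 67, 75, 28]
  L1: h(99,67)=(99*31+67)%997=145 h(75,28)=(75*31+28)%997=359 -> [145, 359]
  L2: h(145,359)=(145*31+359)%997=866 -> [866]
  root = 866 != target 699
Candidate A produces the target root.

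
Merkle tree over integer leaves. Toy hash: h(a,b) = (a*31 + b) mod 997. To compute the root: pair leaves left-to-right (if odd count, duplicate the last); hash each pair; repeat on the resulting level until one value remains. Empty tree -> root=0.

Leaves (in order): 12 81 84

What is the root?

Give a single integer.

L0: [12, 81, 84]
L1: h(12,81)=(12*31+81)%997=453 h(84,84)=(84*31+84)%997=694 -> [453, 694]
L2: h(453,694)=(453*31+694)%997=779 -> [779]

Answer: 779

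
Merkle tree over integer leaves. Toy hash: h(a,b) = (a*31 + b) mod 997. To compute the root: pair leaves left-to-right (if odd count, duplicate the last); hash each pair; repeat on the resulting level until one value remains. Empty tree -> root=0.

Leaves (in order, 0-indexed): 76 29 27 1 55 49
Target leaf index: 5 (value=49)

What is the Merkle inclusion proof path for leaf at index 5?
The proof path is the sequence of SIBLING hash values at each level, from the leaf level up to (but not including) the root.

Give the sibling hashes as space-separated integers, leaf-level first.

Answer: 55 757 995

Derivation:
L0 (leaves): [76, 29, 27, 1, 55, 49], target index=5
L1: h(76,29)=(76*31+29)%997=391 [pair 0] h(27,1)=(27*31+1)%997=838 [pair 1] h(55,49)=(55*31+49)%997=757 [pair 2] -> [391, 838, 757]
  Sibling for proof at L0: 55
L2: h(391,838)=(391*31+838)%997=995 [pair 0] h(757,757)=(757*31+757)%997=296 [pair 1] -> [995, 296]
  Sibling for proof at L1: 757
L3: h(995,296)=(995*31+296)%997=234 [pair 0] -> [234]
  Sibling for proof at L2: 995
Root: 234
Proof path (sibling hashes from leaf to root): [55, 757, 995]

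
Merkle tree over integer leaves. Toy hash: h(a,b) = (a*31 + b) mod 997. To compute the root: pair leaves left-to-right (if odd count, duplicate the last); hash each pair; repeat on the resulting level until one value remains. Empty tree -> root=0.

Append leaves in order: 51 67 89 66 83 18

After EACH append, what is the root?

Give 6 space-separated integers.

Answer: 51 651 98 75 578 492

Derivation:
After append 51 (leaves=[51]):
  L0: [51]
  root=51
After append 67 (leaves=[51, 67]):
  L0: [51, 67]
  L1: h(51,67)=(51*31+67)%997=651 -> [651]
  root=651
After append 89 (leaves=[51, 67, 89]):
  L0: [51, 67, 89]
  L1: h(51,67)=(51*31+67)%997=651 h(89,89)=(89*31+89)%997=854 -> [651, 854]
  L2: h(651,854)=(651*31+854)%997=98 -> [98]
  root=98
After append 66 (leaves=[51, 67, 89, 66]):
  L0: [51, 67, 89, 66]
  L1: h(51,67)=(51*31+67)%997=651 h(89,66)=(89*31+66)%997=831 -> [651, 831]
  L2: h(651,831)=(651*31+831)%997=75 -> [75]
  root=75
After append 83 (leaves=[51, 67, 89, 66, 83]):
  L0: [51, 67, 89, 66, 83]
  L1: h(51,67)=(51*31+67)%997=651 h(89,66)=(89*31+66)%997=831 h(83,83)=(83*31+83)%997=662 -> [651, 831, 662]
  L2: h(651,831)=(651*31+831)%997=75 h(662,662)=(662*31+662)%997=247 -> [75, 247]
  L3: h(75,247)=(75*31+247)%997=578 -> [578]
  root=578
After append 18 (leaves=[51, 67, 89, 66, 83, 18]):
  L0: [51, 67, 89, 66, 83, 18]
  L1: h(51,67)=(51*31+67)%997=651 h(89,66)=(89*31+66)%997=831 h(83,18)=(83*31+18)%997=597 -> [651, 831, 597]
  L2: h(651,831)=(651*31+831)%997=75 h(597,597)=(597*31+597)%997=161 -> [75, 161]
  L3: h(75,161)=(75*31+161)%997=492 -> [492]
  root=492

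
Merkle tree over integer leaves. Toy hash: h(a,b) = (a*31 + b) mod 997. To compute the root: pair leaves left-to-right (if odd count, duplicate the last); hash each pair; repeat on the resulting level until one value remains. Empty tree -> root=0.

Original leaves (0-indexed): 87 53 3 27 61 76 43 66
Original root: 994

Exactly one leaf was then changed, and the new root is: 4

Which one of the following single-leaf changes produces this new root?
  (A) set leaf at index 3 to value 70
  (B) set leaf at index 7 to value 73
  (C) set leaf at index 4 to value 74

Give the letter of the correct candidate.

Answer: B

Derivation:
Original leaves: [87, 53, 3, 27, 61, 76, 43, 66]
Target new root: 4
Try each candidate change and compute the resulting root:
Candidate A: set leaf[3] = 70 -> leaves = [87, 53, 3, 70, 61, 76, 43, 66]
  L0: [87, 53, 3, 70, 61, 76, 43, 66]
  L1: h(87,53)=(87*31+53)%997=756 h(3,70)=(3*31+70)%997=163 h(61,76)=(61*31+76)%997=970 h(43,66)=(43*31+66)%997=402 -> [756, 163, 970, 402]
  L2: h(756,163)=(756*31+163)%997=668 h(970,402)=(970*31+402)%997=562 -> [668, 562]
  L3: h(668,562)=(668*31+562)%997=333 -> [333]
  root = 333 != target 4
Candidate B: set leaf[7] = 73 -> leaves = [87, 53, 3, 27, 61, 76, 43, 73]
  L0: [87, 53, 3, 27, 61, 76, 43, 73]
  L1: h(87,53)=(87*31+53)%997=756 h(3,27)=(3*31+27)%997=120 h(61,76)=(61*31+76)%997=970 h(43,73)=(43*31+73)%997=409 -> [756, 120, 970, 409]
  L2: h(756,120)=(756*31+120)%997=625 h(970,409)=(970*31+409)%997=569 -> [625, 569]
  L3: h(625,569)=(625*31+569)%997=4 -> [4]
  root = 4 == target 4  ** MATCH **
Candidate C: set leaf[4] = 74 -> leaves = [87, 53, 3, 27, 74, 76, 43, 66]
  L0: [87, 53, 3, 27, 74, 76, 43, 66]
  L1: h(87,53)=(87*31+53)%997=756 h(3,27)=(3*31+27)%997=120 h(74,76)=(74*31+76)%997=376 h(43,66)=(43*31+66)%997=402 -> [756, 120, 376, 402]
  L2: h(756,120)=(756*31+120)%997=625 h(376,402)=(376*31+402)%997=94 -> [625, 94]
  L3: h(625,94)=(625*31+94)%997=526 -> [526]
  root = 526 != target 4
Candidate B produces the target root.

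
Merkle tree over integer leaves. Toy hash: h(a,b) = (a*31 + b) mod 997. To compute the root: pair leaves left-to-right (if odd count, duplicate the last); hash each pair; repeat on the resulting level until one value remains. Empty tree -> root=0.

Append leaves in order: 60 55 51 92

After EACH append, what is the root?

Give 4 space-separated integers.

Answer: 60 918 180 221

Derivation:
After append 60 (leaves=[60]):
  L0: [60]
  root=60
After append 55 (leaves=[60, 55]):
  L0: [60, 55]
  L1: h(60,55)=(60*31+55)%997=918 -> [918]
  root=918
After append 51 (leaves=[60, 55, 51]):
  L0: [60, 55, 51]
  L1: h(60,55)=(60*31+55)%997=918 h(51,51)=(51*31+51)%997=635 -> [918, 635]
  L2: h(918,635)=(918*31+635)%997=180 -> [180]
  root=180
After append 92 (leaves=[60, 55, 51, 92]):
  L0: [60, 55, 51, 92]
  L1: h(60,55)=(60*31+55)%997=918 h(51,92)=(51*31+92)%997=676 -> [918, 676]
  L2: h(918,676)=(918*31+676)%997=221 -> [221]
  root=221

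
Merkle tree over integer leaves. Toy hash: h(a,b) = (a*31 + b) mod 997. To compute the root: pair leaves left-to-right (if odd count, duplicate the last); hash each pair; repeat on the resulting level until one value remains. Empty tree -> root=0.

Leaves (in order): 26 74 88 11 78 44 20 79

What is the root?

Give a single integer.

Answer: 640

Derivation:
L0: [26, 74, 88, 11, 78, 44, 20, 79]
L1: h(26,74)=(26*31+74)%997=880 h(88,11)=(88*31+11)%997=745 h(78,44)=(78*31+44)%997=468 h(20,79)=(20*31+79)%997=699 -> [880, 745, 468, 699]
L2: h(880,745)=(880*31+745)%997=109 h(468,699)=(468*31+699)%997=252 -> [109, 252]
L3: h(109,252)=(109*31+252)%997=640 -> [640]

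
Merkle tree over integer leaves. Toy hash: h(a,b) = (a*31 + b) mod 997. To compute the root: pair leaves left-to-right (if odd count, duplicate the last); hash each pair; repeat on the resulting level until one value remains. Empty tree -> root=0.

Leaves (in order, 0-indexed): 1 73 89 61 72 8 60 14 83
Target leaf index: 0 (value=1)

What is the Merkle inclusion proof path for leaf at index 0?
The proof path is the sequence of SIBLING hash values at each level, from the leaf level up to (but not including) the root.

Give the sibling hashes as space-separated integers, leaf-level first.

L0 (leaves): [1, 73, 89, 61, 72, 8, 60, 14, 83], target index=0
L1: h(1,73)=(1*31+73)%997=104 [pair 0] h(89,61)=(89*31+61)%997=826 [pair 1] h(72,8)=(72*31+8)%997=246 [pair 2] h(60,14)=(60*31+14)%997=877 [pair 3] h(83,83)=(83*31+83)%997=662 [pair 4] -> [104, 826, 246, 877, 662]
  Sibling for proof at L0: 73
L2: h(104,826)=(104*31+826)%997=62 [pair 0] h(246,877)=(246*31+877)%997=527 [pair 1] h(662,662)=(662*31+662)%997=247 [pair 2] -> [62, 527, 247]
  Sibling for proof at L1: 826
L3: h(62,527)=(62*31+527)%997=455 [pair 0] h(247,247)=(247*31+247)%997=925 [pair 1] -> [455, 925]
  Sibling for proof at L2: 527
L4: h(455,925)=(455*31+925)%997=75 [pair 0] -> [75]
  Sibling for proof at L3: 925
Root: 75
Proof path (sibling hashes from leaf to root): [73, 826, 527, 925]

Answer: 73 826 527 925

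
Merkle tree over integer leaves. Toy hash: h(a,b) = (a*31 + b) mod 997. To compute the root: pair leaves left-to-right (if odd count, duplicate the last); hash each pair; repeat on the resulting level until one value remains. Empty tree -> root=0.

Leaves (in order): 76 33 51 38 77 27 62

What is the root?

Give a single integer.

Answer: 126

Derivation:
L0: [76, 33, 51, 38, 77, 27, 62]
L1: h(76,33)=(76*31+33)%997=395 h(51,38)=(51*31+38)%997=622 h(77,27)=(77*31+27)%997=420 h(62,62)=(62*31+62)%997=987 -> [395, 622, 420, 987]
L2: h(395,622)=(395*31+622)%997=903 h(420,987)=(420*31+987)%997=49 -> [903, 49]
L3: h(903,49)=(903*31+49)%997=126 -> [126]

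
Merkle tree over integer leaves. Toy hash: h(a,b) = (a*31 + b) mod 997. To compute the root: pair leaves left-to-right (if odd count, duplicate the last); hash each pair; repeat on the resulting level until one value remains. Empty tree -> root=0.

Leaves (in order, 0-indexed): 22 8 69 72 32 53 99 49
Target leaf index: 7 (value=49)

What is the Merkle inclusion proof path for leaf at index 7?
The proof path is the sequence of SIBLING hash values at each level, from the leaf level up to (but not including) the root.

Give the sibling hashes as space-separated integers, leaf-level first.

L0 (leaves): [22, 8, 69, 72, 32, 53, 99, 49], target index=7
L1: h(22,8)=(22*31+8)%997=690 [pair 0] h(69,72)=(69*31+72)%997=217 [pair 1] h(32,53)=(32*31+53)%997=48 [pair 2] h(99,49)=(99*31+49)%997=127 [pair 3] -> [690, 217, 48, 127]
  Sibling for proof at L0: 99
L2: h(690,217)=(690*31+217)%997=670 [pair 0] h(48,127)=(48*31+127)%997=618 [pair 1] -> [670, 618]
  Sibling for proof at L1: 48
L3: h(670,618)=(670*31+618)%997=451 [pair 0] -> [451]
  Sibling for proof at L2: 670
Root: 451
Proof path (sibling hashes from leaf to root): [99, 48, 670]

Answer: 99 48 670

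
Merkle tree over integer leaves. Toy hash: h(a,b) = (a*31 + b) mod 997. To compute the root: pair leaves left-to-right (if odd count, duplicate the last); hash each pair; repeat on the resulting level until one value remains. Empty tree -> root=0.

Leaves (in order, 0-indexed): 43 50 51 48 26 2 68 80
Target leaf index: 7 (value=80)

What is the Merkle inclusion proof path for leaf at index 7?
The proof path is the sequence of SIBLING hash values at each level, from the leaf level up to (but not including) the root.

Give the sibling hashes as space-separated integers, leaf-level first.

L0 (leaves): [43, 50, 51, 48, 26, 2, 68, 80], target index=7
L1: h(43,50)=(43*31+50)%997=386 [pair 0] h(51,48)=(51*31+48)%997=632 [pair 1] h(26,2)=(26*31+2)%997=808 [pair 2] h(68,80)=(68*31+80)%997=194 [pair 3] -> [386, 632, 808, 194]
  Sibling for proof at L0: 68
L2: h(386,632)=(386*31+632)%997=634 [pair 0] h(808,194)=(808*31+194)%997=317 [pair 1] -> [634, 317]
  Sibling for proof at L1: 808
L3: h(634,317)=(634*31+317)%997=31 [pair 0] -> [31]
  Sibling for proof at L2: 634
Root: 31
Proof path (sibling hashes from leaf to root): [68, 808, 634]

Answer: 68 808 634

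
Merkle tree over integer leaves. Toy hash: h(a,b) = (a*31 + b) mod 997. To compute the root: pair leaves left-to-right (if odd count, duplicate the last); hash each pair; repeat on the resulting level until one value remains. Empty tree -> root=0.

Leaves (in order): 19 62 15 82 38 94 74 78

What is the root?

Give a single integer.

L0: [19, 62, 15, 82, 38, 94, 74, 78]
L1: h(19,62)=(19*31+62)%997=651 h(15,82)=(15*31+82)%997=547 h(38,94)=(38*31+94)%997=275 h(74,78)=(74*31+78)%997=378 -> [651, 547, 275, 378]
L2: h(651,547)=(651*31+547)%997=788 h(275,378)=(275*31+378)%997=927 -> [788, 927]
L3: h(788,927)=(788*31+927)%997=430 -> [430]

Answer: 430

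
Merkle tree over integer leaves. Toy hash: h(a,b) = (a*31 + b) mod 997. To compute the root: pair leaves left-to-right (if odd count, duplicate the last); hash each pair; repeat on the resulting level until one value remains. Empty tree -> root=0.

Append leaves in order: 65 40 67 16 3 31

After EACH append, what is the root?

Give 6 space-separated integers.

After append 65 (leaves=[65]):
  L0: [65]
  root=65
After append 40 (leaves=[65, 40]):
  L0: [65, 40]
  L1: h(65,40)=(65*31+40)%997=61 -> [61]
  root=61
After append 67 (leaves=[65, 40, 67]):
  L0: [65, 40, 67]
  L1: h(65,40)=(65*31+40)%997=61 h(67,67)=(67*31+67)%997=150 -> [61, 150]
  L2: h(61,150)=(61*31+150)%997=47 -> [47]
  root=47
After append 16 (leaves=[65, 40, 67, 16]):
  L0: [65, 40, 67, 16]
  L1: h(65,40)=(65*31+40)%997=61 h(67,16)=(67*31+16)%997=99 -> [61, 99]
  L2: h(61,99)=(61*31+99)%997=993 -> [993]
  root=993
After append 3 (leaves=[65, 40, 67, 16, 3]):
  L0: [65, 40, 67, 16, 3]
  L1: h(65,40)=(65*31+40)%997=61 h(67,16)=(67*31+16)%997=99 h(3,3)=(3*31+3)%997=96 -> [61, 99, 96]
  L2: h(61,99)=(61*31+99)%997=993 h(96,96)=(96*31+96)%997=81 -> [993, 81]
  L3: h(993,81)=(993*31+81)%997=954 -> [954]
  root=954
After append 31 (leaves=[65, 40, 67, 16, 3, 31]):
  L0: [65, 40, 67, 16, 3, 31]
  L1: h(65,40)=(65*31+40)%997=61 h(67,16)=(67*31+16)%997=99 h(3,31)=(3*31+31)%997=124 -> [61, 99, 124]
  L2: h(61,99)=(61*31+99)%997=993 h(124,124)=(124*31+124)%997=977 -> [993, 977]
  L3: h(993,977)=(993*31+977)%997=853 -> [853]
  root=853

Answer: 65 61 47 993 954 853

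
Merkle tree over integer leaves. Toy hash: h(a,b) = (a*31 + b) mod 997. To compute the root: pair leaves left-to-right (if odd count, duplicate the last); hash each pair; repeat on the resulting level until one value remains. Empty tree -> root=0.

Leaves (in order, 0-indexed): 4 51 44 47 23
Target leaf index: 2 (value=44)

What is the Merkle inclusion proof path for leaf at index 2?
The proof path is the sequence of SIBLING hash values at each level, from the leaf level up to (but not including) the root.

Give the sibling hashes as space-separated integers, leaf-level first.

Answer: 47 175 621

Derivation:
L0 (leaves): [4, 51, 44, 47, 23], target index=2
L1: h(4,51)=(4*31+51)%997=175 [pair 0] h(44,47)=(44*31+47)%997=414 [pair 1] h(23,23)=(23*31+23)%997=736 [pair 2] -> [175, 414, 736]
  Sibling for proof at L0: 47
L2: h(175,414)=(175*31+414)%997=854 [pair 0] h(736,736)=(736*31+736)%997=621 [pair 1] -> [854, 621]
  Sibling for proof at L1: 175
L3: h(854,621)=(854*31+621)%997=176 [pair 0] -> [176]
  Sibling for proof at L2: 621
Root: 176
Proof path (sibling hashes from leaf to root): [47, 175, 621]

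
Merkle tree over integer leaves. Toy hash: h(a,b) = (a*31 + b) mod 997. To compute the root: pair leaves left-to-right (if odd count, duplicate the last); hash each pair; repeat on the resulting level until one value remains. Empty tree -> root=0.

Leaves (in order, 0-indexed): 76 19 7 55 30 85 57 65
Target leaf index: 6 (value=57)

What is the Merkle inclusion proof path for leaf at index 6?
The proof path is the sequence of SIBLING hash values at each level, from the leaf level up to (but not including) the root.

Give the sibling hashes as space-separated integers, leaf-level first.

L0 (leaves): [76, 19, 7, 55, 30, 85, 57, 65], target index=6
L1: h(76,19)=(76*31+19)%997=381 [pair 0] h(7,55)=(7*31+55)%997=272 [pair 1] h(30,85)=(30*31+85)%997=18 [pair 2] h(57,65)=(57*31+65)%997=835 [pair 3] -> [381, 272, 18, 835]
  Sibling for proof at L0: 65
L2: h(381,272)=(381*31+272)%997=119 [pair 0] h(18,835)=(18*31+835)%997=396 [pair 1] -> [119, 396]
  Sibling for proof at L1: 18
L3: h(119,396)=(119*31+396)%997=97 [pair 0] -> [97]
  Sibling for proof at L2: 119
Root: 97
Proof path (sibling hashes from leaf to root): [65, 18, 119]

Answer: 65 18 119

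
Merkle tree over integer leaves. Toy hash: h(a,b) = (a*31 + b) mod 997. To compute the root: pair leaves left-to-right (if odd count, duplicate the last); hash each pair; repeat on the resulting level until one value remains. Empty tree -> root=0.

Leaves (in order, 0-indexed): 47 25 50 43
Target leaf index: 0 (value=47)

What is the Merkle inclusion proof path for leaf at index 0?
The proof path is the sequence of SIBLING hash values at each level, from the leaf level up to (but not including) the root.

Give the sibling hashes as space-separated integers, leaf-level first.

L0 (leaves): [47, 25, 50, 43], target index=0
L1: h(47,25)=(47*31+25)%997=485 [pair 0] h(50,43)=(50*31+43)%997=596 [pair 1] -> [485, 596]
  Sibling for proof at L0: 25
L2: h(485,596)=(485*31+596)%997=676 [pair 0] -> [676]
  Sibling for proof at L1: 596
Root: 676
Proof path (sibling hashes from leaf to root): [25, 596]

Answer: 25 596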